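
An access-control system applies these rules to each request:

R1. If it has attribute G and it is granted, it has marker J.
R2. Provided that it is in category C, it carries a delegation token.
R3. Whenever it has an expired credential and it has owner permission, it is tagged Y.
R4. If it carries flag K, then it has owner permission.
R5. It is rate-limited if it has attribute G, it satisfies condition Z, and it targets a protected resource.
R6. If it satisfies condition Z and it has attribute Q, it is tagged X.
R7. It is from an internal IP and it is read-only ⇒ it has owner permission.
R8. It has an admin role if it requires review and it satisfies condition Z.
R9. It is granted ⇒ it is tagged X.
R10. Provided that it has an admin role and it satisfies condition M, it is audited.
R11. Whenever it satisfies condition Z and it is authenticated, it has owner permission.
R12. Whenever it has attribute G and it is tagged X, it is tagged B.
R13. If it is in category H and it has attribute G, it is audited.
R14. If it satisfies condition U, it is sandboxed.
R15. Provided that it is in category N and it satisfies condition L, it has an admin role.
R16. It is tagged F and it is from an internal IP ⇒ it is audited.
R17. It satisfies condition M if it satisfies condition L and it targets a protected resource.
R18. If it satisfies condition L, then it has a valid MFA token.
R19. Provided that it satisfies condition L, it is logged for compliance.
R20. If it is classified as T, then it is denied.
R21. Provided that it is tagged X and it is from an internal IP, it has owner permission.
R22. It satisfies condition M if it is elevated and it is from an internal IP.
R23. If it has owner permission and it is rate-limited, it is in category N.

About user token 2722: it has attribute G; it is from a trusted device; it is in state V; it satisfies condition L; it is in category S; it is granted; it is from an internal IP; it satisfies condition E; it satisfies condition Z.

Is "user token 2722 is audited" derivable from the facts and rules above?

Forward chaining from the given facts derives: has marker J, is tagged X, is tagged B, has a valid MFA token, is logged for compliance, has owner permission.
Rules concluding "it is audited": R10 needs "it has an admin role"; R13 needs "it is in category H"; R16 needs "it is tagged F" — none of these are established.

No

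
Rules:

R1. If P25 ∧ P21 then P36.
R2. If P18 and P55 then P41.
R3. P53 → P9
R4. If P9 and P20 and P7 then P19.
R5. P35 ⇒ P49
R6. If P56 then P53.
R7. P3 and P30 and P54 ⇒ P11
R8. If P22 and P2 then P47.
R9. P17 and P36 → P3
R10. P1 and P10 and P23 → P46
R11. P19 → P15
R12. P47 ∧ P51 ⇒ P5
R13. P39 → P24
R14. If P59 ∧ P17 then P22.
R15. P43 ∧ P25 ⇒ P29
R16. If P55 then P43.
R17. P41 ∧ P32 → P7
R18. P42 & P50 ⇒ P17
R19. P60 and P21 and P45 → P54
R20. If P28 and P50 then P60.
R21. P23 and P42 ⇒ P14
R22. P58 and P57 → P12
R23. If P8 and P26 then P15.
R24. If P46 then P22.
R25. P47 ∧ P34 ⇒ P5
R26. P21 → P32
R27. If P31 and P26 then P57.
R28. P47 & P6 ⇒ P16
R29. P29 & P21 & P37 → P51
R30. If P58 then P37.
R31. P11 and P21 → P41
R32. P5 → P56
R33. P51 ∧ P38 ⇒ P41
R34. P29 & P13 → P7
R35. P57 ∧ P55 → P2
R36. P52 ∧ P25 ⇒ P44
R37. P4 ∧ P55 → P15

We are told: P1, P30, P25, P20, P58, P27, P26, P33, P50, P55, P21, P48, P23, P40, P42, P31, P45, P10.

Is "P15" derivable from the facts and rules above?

Forward chaining from the given facts derives: P36, P46, P43, P17, P14, P22, P32, P57, P37, P2, P47, P3, P29, P12, P51, P5, P56, P53, P9.
Rules concluding P15: R11 needs P19; R23 needs P8; R37 needs P4 — none of these are established.

No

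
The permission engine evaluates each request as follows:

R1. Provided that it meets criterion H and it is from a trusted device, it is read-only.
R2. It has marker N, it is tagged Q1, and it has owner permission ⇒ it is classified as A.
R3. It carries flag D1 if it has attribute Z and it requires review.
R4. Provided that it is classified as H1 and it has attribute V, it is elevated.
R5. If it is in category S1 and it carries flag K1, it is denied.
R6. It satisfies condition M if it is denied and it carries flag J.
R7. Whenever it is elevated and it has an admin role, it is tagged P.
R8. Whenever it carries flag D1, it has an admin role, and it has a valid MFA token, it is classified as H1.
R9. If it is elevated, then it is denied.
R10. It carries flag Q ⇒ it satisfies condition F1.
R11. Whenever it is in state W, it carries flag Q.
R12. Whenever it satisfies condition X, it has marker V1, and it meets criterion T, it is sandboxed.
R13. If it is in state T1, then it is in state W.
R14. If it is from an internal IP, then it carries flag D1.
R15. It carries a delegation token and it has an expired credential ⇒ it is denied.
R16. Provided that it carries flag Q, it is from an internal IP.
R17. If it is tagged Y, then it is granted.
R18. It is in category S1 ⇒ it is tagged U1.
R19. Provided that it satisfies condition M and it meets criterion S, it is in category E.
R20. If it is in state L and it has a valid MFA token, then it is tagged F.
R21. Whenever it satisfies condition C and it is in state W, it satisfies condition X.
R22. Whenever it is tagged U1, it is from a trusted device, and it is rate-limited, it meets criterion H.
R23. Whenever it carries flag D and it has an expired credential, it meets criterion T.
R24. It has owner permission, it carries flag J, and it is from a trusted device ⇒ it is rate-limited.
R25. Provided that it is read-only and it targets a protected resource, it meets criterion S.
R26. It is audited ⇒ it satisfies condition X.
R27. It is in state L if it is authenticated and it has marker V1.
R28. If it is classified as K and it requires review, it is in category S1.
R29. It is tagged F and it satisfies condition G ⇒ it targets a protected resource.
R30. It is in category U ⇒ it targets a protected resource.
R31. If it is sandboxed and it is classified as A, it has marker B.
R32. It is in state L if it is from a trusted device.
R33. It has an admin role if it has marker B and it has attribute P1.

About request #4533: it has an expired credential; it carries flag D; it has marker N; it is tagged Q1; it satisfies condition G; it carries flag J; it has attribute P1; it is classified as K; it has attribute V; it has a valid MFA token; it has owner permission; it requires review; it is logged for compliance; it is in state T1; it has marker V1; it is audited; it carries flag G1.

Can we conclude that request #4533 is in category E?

No

Forward chaining from the given facts derives: is classified as A, is in state W, meets criterion T, satisfies condition X, is in category S1, carries flag Q, is sandboxed, is from an internal IP, is tagged U1, has marker B, has an admin role, satisfies condition F1, carries flag D1, is classified as H1, is elevated, is tagged P, is denied, satisfies condition M.
The only rule concluding "it is in category E" is R19, which needs "it meets criterion S"; that is never established.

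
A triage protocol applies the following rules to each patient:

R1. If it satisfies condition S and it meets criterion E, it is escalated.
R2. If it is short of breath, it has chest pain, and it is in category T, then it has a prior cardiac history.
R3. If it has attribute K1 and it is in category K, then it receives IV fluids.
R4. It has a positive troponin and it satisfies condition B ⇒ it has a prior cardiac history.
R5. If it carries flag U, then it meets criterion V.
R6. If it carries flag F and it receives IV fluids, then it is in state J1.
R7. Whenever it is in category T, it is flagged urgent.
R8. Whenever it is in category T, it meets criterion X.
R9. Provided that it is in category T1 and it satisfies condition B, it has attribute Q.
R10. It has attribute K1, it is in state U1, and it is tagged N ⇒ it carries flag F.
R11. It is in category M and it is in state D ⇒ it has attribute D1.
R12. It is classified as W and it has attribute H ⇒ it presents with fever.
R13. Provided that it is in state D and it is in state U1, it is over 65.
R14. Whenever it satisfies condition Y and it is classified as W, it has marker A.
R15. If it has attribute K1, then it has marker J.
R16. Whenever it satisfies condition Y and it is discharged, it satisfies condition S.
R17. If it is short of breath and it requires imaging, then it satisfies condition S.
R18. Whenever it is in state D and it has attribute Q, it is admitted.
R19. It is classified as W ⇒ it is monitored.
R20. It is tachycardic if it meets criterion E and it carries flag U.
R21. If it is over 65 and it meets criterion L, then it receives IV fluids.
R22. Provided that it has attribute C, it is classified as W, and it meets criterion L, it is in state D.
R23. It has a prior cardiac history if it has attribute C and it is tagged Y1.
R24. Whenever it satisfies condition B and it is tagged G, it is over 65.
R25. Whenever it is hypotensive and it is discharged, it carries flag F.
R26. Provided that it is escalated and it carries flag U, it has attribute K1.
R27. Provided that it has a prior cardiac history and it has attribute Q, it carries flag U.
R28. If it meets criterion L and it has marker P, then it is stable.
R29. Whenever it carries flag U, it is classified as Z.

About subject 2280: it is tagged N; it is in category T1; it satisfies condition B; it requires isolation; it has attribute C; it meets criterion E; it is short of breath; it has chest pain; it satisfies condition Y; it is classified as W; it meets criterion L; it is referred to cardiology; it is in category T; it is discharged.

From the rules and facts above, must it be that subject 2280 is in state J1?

No

Forward chaining from the given facts derives: has a prior cardiac history, is flagged urgent, meets criterion X, has attribute Q, has marker A, satisfies condition S, is monitored, is in state D, carries flag U, is classified as Z, is escalated, meets criterion V, is admitted, is tachycardic, has attribute K1, has marker J.
The only rule concluding "it is in state J1" is R6, which needs "it carries flag F"; that is never established.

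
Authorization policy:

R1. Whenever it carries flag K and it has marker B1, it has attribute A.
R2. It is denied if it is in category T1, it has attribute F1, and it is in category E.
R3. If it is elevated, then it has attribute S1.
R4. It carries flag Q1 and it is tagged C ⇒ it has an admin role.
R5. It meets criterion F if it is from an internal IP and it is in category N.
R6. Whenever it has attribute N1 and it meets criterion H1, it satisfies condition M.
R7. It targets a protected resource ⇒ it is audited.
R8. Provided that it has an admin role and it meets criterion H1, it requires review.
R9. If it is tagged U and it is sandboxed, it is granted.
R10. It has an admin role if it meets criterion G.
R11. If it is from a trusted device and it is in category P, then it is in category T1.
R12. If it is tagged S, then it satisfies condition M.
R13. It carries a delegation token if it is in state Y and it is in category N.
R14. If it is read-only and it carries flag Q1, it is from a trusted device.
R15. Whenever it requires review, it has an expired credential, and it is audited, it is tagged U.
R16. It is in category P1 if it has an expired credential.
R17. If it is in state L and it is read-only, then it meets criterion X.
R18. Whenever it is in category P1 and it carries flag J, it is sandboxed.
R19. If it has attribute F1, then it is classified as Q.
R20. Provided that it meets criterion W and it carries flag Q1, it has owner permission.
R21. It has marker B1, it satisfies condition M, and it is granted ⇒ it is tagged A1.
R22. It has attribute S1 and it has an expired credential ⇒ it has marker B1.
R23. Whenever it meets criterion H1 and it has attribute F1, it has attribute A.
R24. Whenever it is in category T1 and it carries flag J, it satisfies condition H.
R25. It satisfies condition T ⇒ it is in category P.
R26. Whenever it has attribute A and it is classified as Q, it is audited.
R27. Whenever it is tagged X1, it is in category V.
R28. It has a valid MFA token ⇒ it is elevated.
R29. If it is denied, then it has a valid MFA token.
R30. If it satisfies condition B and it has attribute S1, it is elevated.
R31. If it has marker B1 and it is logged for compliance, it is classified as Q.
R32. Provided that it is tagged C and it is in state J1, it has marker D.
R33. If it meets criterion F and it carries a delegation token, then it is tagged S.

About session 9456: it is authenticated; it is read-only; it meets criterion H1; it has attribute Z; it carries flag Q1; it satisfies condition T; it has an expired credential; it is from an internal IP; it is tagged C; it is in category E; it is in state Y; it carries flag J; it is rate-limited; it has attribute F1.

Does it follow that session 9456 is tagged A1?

No

Forward chaining from the given facts derives: has an admin role, requires review, is from a trusted device, is in category P1, is sandboxed, is classified as Q, has attribute A, is in category P, is audited, is in category T1, is tagged U, satisfies condition H, is denied, is granted, has a valid MFA token, is elevated, has attribute S1, has marker B1.
The only rule concluding "it is tagged A1" is R21, which needs "it satisfies condition M"; that is never established.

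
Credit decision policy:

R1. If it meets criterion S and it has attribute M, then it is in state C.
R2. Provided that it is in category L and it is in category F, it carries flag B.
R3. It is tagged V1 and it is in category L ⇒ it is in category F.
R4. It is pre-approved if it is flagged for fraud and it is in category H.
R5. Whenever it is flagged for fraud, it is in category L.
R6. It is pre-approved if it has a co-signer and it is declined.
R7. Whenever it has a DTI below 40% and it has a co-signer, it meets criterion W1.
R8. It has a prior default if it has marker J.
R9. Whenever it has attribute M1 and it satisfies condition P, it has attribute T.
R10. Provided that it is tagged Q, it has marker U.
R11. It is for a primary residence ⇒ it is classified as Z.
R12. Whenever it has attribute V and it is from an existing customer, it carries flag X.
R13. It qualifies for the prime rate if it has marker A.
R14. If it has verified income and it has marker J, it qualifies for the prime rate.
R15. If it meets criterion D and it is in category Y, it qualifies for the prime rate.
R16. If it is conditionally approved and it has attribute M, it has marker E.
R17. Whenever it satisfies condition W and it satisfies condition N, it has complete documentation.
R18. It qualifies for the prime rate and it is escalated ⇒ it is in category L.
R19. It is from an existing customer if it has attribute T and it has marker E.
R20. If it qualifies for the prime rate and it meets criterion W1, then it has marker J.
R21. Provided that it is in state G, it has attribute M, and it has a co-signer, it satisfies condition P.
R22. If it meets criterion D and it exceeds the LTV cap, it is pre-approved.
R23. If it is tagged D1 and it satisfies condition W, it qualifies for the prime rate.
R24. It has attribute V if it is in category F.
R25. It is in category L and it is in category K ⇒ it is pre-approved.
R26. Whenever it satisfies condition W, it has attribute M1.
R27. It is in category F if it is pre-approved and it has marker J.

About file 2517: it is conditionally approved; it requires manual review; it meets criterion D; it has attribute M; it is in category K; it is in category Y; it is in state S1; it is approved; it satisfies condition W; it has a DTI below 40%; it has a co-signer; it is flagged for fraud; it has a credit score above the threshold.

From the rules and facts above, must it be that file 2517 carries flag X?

No

Forward chaining from the given facts derives: is in category L, meets criterion W1, qualifies for the prime rate, has marker E, has marker J, is pre-approved, has attribute M1, is in category F, carries flag B, has a prior default, has attribute V.
The only rule concluding "it carries flag X" is R12, which needs "it is from an existing customer"; that is never established.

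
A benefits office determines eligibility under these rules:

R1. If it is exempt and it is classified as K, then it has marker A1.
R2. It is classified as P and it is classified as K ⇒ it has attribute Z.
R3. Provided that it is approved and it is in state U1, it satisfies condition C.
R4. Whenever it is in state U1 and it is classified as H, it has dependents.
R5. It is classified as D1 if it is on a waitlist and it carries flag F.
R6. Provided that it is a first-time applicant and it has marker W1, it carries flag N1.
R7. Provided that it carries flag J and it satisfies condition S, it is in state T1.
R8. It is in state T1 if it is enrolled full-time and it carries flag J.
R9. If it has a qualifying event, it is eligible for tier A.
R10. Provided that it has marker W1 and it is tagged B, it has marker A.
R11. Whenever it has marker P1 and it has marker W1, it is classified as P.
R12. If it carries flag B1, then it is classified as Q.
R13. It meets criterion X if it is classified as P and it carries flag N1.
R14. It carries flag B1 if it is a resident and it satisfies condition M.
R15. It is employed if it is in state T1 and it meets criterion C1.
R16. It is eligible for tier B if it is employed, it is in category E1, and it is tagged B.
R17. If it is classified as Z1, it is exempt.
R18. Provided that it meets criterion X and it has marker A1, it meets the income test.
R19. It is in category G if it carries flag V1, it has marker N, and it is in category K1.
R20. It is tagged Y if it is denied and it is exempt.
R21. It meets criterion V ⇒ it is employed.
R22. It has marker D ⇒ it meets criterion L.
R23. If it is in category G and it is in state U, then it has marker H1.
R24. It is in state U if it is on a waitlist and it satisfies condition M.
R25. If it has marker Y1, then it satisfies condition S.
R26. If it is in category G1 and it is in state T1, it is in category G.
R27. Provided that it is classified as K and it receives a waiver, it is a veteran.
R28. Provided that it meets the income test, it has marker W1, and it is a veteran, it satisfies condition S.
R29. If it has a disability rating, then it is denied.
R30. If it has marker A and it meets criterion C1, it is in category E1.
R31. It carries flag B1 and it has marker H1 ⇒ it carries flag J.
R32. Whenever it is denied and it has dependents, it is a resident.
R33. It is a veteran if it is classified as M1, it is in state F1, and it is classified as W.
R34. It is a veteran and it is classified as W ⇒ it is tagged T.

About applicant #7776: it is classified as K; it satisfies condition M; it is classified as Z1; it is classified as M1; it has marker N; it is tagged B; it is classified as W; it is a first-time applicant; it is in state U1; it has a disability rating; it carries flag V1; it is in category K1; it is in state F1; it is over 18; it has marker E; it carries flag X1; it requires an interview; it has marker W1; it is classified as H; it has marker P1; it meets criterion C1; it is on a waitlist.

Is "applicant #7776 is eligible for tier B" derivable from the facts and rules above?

By R4 (it is in state U1, it is classified as H): it has dependents.
By R6 (it is a first-time applicant, it has marker W1): it carries flag N1.
By R10 (it has marker W1, it is tagged B): it has marker A.
By R11 (it has marker P1, it has marker W1): it is classified as P.
By R13 (it is classified as P, it carries flag N1): it meets criterion X.
By R17 (it is classified as Z1): it is exempt.
By R19 (it carries flag V1, it has marker N, it is in category K1): it is in category G.
By R24 (it is on a waitlist, it satisfies condition M): it is in state U.
By R29 (it has a disability rating): it is denied.
By R30 (it has marker A, it meets criterion C1): it is in category E1.
By R32 (it is denied, it has dependents): it is a resident.
By R33 (it is classified as M1, it is in state F1, it is classified as W): it is a veteran.
By R1 (it is exempt, it is classified as K): it has marker A1.
By R14 (it is a resident, it satisfies condition M): it carries flag B1.
By R18 (it meets criterion X, it has marker A1): it meets the income test.
By R23 (it is in category G, it is in state U): it has marker H1.
By R28 (it meets the income test, it has marker W1, it is a veteran): it satisfies condition S.
By R31 (it carries flag B1, it has marker H1): it carries flag J.
By R7 (it carries flag J, it satisfies condition S): it is in state T1.
By R15 (it is in state T1, it meets criterion C1): it is employed.
By R16 (it is employed, it is in category E1, it is tagged B): it is eligible for tier B.

Yes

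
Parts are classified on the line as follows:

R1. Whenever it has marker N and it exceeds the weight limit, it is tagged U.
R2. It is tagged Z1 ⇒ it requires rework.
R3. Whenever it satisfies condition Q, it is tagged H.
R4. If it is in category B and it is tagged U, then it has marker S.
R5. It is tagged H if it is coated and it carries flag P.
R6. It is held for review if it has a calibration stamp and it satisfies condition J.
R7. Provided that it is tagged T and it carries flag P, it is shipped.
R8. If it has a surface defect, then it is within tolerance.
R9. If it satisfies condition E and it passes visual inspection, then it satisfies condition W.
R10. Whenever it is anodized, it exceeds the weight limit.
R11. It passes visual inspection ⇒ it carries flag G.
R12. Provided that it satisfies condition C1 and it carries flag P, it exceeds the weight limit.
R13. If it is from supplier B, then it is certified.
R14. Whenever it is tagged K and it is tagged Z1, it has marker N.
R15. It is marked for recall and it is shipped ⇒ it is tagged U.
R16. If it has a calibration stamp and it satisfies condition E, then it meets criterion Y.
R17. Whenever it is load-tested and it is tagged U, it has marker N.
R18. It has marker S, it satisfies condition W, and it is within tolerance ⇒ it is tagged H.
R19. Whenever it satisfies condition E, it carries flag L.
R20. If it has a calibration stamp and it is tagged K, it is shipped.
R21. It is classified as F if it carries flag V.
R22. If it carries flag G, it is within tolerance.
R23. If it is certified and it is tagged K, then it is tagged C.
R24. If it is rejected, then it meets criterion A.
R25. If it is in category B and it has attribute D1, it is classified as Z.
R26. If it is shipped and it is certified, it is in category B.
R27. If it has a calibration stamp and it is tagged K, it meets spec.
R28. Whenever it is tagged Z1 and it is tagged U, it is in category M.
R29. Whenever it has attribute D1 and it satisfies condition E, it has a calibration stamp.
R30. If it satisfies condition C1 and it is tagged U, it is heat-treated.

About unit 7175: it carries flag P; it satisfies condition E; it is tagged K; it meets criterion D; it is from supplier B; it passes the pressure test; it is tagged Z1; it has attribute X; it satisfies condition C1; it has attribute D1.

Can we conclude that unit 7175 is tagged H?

No

Forward chaining from the given facts derives: requires rework, exceeds the weight limit, is certified, has marker N, carries flag L, is tagged C, has a calibration stamp, is tagged U, meets criterion Y, is shipped, is in category B, meets spec, is in category M, is heat-treated, has marker S, is classified as Z.
Rules concluding "it is tagged H": R3 needs "it satisfies condition Q"; R5 needs "it is coated"; R18 needs "it satisfies condition W" — none of these are established.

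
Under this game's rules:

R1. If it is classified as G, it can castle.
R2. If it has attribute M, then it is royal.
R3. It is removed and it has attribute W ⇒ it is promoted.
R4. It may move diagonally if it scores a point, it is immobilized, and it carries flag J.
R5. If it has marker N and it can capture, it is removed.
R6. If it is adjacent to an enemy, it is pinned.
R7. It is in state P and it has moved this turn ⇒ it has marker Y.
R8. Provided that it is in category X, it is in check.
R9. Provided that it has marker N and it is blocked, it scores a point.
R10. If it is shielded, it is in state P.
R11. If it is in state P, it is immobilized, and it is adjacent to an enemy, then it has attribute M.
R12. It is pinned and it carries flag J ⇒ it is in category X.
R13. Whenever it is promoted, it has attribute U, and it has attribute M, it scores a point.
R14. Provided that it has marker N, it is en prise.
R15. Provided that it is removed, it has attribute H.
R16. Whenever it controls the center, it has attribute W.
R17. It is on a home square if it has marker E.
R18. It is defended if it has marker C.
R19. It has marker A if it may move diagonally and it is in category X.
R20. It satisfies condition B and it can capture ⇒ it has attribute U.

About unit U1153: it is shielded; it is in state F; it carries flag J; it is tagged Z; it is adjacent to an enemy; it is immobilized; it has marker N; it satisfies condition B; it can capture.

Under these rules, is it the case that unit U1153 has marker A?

Forward chaining from the given facts derives: is removed, is pinned, is in state P, has attribute M, is in category X, is en prise, has attribute H, has attribute U, is royal, is in check.
The only rule concluding "it has marker A" is R19, which needs "it may move diagonally"; that is never established.

No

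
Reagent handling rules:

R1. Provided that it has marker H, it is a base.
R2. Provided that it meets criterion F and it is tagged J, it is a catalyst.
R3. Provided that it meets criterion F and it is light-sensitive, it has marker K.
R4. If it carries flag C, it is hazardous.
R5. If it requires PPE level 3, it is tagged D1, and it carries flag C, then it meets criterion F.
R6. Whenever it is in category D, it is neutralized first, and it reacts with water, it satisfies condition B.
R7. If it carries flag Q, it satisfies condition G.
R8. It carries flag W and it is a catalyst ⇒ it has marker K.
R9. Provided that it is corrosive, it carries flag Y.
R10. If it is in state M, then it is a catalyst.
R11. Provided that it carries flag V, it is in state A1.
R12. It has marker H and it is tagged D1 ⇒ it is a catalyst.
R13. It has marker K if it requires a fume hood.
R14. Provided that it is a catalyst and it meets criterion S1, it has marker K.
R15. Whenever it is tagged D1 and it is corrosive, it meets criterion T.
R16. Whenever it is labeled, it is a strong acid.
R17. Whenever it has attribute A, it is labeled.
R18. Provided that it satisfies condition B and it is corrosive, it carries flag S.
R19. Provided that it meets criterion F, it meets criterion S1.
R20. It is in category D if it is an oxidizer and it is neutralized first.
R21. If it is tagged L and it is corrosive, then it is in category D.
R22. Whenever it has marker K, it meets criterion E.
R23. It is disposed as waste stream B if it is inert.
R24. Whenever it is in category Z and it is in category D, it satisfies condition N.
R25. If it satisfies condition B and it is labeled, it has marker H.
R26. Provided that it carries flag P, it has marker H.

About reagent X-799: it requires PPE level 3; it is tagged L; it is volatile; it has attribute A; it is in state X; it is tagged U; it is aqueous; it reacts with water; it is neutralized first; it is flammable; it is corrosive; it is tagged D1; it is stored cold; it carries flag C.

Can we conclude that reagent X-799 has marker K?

Yes

By R5 (it requires PPE level 3, it is tagged D1, it carries flag C): it meets criterion F.
By R17 (it has attribute A): it is labeled.
By R19 (it meets criterion F): it meets criterion S1.
By R21 (it is tagged L, it is corrosive): it is in category D.
By R6 (it is in category D, it is neutralized first, it reacts with water): it satisfies condition B.
By R25 (it satisfies condition B, it is labeled): it has marker H.
By R12 (it has marker H, it is tagged D1): it is a catalyst.
By R14 (it is a catalyst, it meets criterion S1): it has marker K.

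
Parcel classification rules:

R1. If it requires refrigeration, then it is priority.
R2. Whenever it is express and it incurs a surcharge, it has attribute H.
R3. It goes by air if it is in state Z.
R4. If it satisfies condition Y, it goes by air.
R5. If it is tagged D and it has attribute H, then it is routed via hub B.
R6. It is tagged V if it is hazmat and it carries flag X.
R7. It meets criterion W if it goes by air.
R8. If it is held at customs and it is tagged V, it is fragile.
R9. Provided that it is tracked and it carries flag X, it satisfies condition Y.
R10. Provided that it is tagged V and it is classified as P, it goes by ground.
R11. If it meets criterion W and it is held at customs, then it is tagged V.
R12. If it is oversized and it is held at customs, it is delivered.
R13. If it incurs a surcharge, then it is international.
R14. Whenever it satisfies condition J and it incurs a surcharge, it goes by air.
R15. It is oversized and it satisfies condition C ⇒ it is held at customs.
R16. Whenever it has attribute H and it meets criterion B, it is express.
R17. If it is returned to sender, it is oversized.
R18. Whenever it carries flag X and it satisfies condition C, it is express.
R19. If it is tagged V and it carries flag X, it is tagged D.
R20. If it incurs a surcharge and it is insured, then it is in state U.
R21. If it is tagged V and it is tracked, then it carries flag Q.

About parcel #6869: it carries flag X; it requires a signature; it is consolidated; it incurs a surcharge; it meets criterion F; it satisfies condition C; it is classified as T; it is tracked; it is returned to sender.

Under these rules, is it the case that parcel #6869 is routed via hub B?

By R9 (it is tracked, it carries flag X): it satisfies condition Y.
By R17 (it is returned to sender): it is oversized.
By R18 (it carries flag X, it satisfies condition C): it is express.
By R2 (it is express, it incurs a surcharge): it has attribute H.
By R4 (it satisfies condition Y): it goes by air.
By R7 (it goes by air): it meets criterion W.
By R15 (it is oversized, it satisfies condition C): it is held at customs.
By R11 (it meets criterion W, it is held at customs): it is tagged V.
By R19 (it is tagged V, it carries flag X): it is tagged D.
By R5 (it is tagged D, it has attribute H): it is routed via hub B.

Yes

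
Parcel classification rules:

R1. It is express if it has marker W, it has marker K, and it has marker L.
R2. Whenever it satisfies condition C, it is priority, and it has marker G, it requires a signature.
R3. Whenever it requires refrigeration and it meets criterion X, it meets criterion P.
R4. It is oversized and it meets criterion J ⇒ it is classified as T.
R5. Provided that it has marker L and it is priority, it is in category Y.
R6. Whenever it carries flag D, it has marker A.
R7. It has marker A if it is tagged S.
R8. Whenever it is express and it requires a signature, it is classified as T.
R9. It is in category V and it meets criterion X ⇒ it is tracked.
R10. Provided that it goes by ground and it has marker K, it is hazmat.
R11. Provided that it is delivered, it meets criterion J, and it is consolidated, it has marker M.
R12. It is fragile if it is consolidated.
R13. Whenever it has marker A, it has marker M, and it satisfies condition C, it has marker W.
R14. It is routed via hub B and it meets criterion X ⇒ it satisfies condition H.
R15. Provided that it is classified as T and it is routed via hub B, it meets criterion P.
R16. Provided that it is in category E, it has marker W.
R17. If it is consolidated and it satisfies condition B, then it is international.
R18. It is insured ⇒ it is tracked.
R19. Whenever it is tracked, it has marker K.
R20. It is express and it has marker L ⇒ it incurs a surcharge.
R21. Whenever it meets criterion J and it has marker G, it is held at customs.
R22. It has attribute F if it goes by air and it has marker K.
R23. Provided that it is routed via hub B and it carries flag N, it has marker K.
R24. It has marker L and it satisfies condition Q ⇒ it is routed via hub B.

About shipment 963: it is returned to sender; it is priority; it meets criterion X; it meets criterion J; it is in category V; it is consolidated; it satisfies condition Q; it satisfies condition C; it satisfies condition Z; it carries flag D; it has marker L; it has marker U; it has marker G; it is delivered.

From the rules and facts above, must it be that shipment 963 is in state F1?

Forward chaining from the given facts derives: requires a signature, is in category Y, has marker A, is tracked, has marker M, is fragile, has marker W, has marker K, is held at customs, is routed via hub B, is express, is classified as T, satisfies condition H, meets criterion P, incurs a surcharge.
No rule has "it is in state F1" as its conclusion, and it is not among the given facts.

No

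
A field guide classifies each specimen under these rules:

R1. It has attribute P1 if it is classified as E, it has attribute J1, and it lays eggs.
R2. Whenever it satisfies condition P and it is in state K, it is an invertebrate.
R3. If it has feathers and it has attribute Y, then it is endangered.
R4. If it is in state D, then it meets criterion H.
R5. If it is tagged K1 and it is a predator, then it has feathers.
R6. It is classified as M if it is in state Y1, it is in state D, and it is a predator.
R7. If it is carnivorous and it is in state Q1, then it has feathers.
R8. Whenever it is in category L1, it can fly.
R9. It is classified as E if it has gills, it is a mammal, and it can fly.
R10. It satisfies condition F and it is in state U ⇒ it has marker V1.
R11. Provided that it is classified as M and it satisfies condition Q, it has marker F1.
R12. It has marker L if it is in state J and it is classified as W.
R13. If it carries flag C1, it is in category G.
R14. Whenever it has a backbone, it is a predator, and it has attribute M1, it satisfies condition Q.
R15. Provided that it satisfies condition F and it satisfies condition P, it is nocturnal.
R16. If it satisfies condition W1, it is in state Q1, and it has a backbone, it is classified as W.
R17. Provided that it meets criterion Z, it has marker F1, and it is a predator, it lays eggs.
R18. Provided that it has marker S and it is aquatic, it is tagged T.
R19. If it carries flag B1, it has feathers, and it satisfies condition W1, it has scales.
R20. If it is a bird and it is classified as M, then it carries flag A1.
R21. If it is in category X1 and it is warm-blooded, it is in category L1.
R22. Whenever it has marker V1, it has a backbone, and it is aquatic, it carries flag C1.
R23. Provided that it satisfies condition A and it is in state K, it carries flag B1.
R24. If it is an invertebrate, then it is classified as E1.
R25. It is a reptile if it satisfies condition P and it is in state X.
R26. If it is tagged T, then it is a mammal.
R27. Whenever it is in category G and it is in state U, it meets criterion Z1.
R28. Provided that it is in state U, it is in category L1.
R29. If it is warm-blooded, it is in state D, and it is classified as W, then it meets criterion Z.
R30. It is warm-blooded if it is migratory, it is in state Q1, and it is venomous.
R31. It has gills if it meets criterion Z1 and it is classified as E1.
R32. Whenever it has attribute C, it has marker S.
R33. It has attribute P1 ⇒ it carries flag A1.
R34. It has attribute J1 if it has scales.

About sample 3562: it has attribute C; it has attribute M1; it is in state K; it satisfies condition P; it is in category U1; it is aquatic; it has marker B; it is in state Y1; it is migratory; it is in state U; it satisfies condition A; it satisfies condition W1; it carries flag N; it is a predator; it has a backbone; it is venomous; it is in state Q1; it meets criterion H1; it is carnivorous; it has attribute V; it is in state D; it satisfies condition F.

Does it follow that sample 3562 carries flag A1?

Yes

By R2 (it satisfies condition P, it is in state K): it is an invertebrate.
By R6 (it is in state Y1, it is in state D, it is a predator): it is classified as M.
By R7 (it is carnivorous, it is in state Q1): it has feathers.
By R10 (it satisfies condition F, it is in state U): it has marker V1.
By R14 (it has a backbone, it is a predator, it has attribute M1): it satisfies condition Q.
By R16 (it satisfies condition W1, it is in state Q1, it has a backbone): it is classified as W.
By R22 (it has marker V1, it has a backbone, it is aquatic): it carries flag C1.
By R23 (it satisfies condition A, it is in state K): it carries flag B1.
By R24 (it is an invertebrate): it is classified as E1.
By R28 (it is in state U): it is in category L1.
By R30 (it is migratory, it is in state Q1, it is venomous): it is warm-blooded.
By R32 (it has attribute C): it has marker S.
By R8 (it is in category L1): it can fly.
By R11 (it is classified as M, it satisfies condition Q): it has marker F1.
By R13 (it carries flag C1): it is in category G.
By R18 (it has marker S, it is aquatic): it is tagged T.
By R19 (it carries flag B1, it has feathers, it satisfies condition W1): it has scales.
By R26 (it is tagged T): it is a mammal.
By R27 (it is in category G, it is in state U): it meets criterion Z1.
By R29 (it is warm-blooded, it is in state D, it is classified as W): it meets criterion Z.
By R31 (it meets criterion Z1, it is classified as E1): it has gills.
By R34 (it has scales): it has attribute J1.
By R9 (it has gills, it is a mammal, it can fly): it is classified as E.
By R17 (it meets criterion Z, it has marker F1, it is a predator): it lays eggs.
By R1 (it is classified as E, it has attribute J1, it lays eggs): it has attribute P1.
By R33 (it has attribute P1): it carries flag A1.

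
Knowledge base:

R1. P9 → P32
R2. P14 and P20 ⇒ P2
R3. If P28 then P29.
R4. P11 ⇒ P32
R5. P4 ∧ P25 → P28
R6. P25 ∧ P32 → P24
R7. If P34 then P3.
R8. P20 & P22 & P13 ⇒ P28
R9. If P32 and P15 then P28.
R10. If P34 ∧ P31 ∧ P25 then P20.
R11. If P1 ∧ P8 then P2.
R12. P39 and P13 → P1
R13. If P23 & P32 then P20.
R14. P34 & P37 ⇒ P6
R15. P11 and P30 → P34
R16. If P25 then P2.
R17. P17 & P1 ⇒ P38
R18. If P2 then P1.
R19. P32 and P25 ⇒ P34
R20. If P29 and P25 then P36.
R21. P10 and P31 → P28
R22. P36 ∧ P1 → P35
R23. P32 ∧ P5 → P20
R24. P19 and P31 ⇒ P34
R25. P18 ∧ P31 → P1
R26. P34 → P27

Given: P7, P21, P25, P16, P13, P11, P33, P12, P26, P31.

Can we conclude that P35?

Forward chaining from the given facts derives: P32, P24, P2, P1, P34, P27, P3, P20.
The only rule concluding P35 is R22, which needs P36; that is never established.

No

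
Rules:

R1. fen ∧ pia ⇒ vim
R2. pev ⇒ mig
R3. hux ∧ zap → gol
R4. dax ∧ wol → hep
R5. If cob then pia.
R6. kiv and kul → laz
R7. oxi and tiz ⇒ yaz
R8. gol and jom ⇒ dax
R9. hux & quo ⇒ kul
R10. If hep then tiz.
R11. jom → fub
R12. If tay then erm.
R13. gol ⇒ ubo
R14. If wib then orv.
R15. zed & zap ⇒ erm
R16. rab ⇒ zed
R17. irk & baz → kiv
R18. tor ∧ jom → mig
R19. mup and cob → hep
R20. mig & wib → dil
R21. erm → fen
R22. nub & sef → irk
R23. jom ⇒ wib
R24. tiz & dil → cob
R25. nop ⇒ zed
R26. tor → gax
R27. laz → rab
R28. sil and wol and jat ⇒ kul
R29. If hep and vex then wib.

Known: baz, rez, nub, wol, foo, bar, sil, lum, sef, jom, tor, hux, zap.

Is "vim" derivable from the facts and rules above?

Forward chaining from the given facts derives: gol, dax, fub, ubo, mig, irk, wib, gax, hep, tiz, orv, kiv, dil, cob, pia.
The only rule concluding vim is R1, which needs fen; that is never established.

No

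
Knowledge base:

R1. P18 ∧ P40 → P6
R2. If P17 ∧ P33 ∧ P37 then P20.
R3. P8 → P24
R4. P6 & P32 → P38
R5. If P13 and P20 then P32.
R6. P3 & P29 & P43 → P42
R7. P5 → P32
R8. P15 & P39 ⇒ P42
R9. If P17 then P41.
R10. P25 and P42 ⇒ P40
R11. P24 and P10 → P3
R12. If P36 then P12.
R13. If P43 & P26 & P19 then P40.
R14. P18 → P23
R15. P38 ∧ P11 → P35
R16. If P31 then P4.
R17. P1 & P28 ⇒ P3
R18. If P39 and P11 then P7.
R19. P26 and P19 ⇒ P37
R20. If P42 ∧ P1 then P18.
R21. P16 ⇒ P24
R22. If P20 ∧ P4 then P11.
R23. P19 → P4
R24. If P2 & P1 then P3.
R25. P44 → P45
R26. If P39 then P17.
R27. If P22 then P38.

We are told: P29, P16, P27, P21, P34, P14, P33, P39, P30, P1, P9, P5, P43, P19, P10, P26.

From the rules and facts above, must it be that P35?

P32  (by R7: P5)
P40  (by R13: P43, P26, P19)
P37  (by R19: P26, P19)
P24  (by R21: P16)
P4  (by R23: P19)
P17  (by R26: P39)
P20  (by R2: P17, P33, P37)
P3  (by R11: P24, P10)
P11  (by R22: P20, P4)
P42  (by R6: P3, P29, P43)
P18  (by R20: P42, P1)
P6  (by R1: P18, P40)
P38  (by R4: P6, P32)
P35  (by R15: P38, P11)

Yes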